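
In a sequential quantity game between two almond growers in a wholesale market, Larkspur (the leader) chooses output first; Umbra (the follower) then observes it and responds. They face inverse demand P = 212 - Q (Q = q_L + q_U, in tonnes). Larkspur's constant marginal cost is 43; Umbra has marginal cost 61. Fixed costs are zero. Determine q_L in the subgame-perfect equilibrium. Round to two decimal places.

93.50

The follower Umbra best-responds to any q_L: π_U = (212 - Q)q_U - 61q_U.
Follower FOC: 151 - q_L - 2q_U = 0, so q_U(q_L) = (151 - q_L)/2.
The leader anticipates this reaction. Substituting into P = 212 - Q gives P = 273/2 - (1/2)q_L, so π_L = (273/2 - (1/2)q_L)q_L - 43q_L.
Maximising: ∂π_L/∂q_L = 187/2 - q_L = 0, giving q_L = 187/2.
Then q_U = (151 - 187/2)/2 = 115/4.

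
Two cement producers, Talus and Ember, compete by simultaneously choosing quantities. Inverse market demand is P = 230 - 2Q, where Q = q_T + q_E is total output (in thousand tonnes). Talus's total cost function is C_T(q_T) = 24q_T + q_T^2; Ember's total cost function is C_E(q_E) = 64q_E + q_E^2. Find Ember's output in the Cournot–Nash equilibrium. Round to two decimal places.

18.25

Talus's profit: π_T = (230 - 2Q)q_T - (24q_T + q_T²). Setting ∂π_T/∂q_T = 0: 206 - 6q_T - 2(q_E) = 0.
Ember's first-order condition: 166 - 6q_E - 2(q_T) = 0.
Rearranging gives the reaction functions q_T = (206 - 2q_E)/6 and q_E = (166 - 2q_T)/6.
Solving the pair: q_T = 113/4, q_E = 73/4.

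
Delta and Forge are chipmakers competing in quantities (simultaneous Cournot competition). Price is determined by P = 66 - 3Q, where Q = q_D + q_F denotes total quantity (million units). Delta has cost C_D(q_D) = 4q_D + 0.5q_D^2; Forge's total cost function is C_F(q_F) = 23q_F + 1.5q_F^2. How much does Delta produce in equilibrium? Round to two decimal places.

Delta's profit: π_D = (66 - 3Q)q_D - (4q_D + (1/2)q_D²). Setting ∂π_D/∂q_D = 0: 62 - 7q_D - 3(q_F) = 0.
Forge's first-order condition: 43 - 9q_F - 3(q_D) = 0.
Best responses: q_D = (62 - 3q_F)/7, q_F = (43 - 3q_D)/9.
Substituting one into the other gives q_D = 143/18 and q_F = 115/54.

7.94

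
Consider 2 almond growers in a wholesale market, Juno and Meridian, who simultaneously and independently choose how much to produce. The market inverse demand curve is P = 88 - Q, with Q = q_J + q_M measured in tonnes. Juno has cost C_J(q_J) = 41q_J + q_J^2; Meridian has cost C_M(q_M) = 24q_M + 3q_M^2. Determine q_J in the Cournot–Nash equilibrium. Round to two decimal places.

10.06

Juno's profit: π_J = (88 - Q)q_J - (41q_J + q_J²). Setting ∂π_J/∂q_J = 0: 47 - 4q_J - (q_M) = 0.
Meridian's first-order condition: 64 - 8q_M - (q_J) = 0.
Rearranging gives the reaction functions q_J = (47 - q_M)/4 and q_M = (64 - q_J)/8.
Solving the pair: q_J = 312/31, q_M = 209/31.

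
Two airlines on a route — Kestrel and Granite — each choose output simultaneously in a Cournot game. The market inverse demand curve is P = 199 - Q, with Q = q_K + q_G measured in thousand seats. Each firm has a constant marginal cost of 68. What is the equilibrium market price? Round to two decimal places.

111.67

A representative firm's profit is π_i = q_i(199 - Q) - 68q_i.
First-order condition (treating rivals' output as given): 131 - 2q_i - q_j = 0.
By symmetry each firm produces the same amount; substituting q_j = q_i yields q_i = 131/3.
Total output Q = 262/3, so price P = 199 - 262/3 = 335/3.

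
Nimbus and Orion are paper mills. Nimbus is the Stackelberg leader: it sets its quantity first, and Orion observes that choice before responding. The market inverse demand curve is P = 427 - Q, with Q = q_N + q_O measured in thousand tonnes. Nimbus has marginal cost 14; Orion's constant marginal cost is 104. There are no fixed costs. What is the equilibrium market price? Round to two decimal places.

Solve by backward induction. Given q_N, the follower Orion maximises π_O = (427 - q_N - q_O)q_O - 104q_O.
∂π_O/∂q_O = 323 - q_N - 2q_O = 0 gives the reaction function q_O = (323 - q_N)/2.
Nimbus substitutes q_O(q_N) into its own profit: π_N = q_N(427 - q_N - (323 - q_N)/2) - 14q_N = (531/2 - (1/2)q_N)q_N - 14q_N.
Leader FOC: 503/2 - q_N = 0, so q_N = 503/2.
Then q_O = (323 - 503/2)/2 = 143/4.
Total output Q = 1149/4, so price P = 427 - 1149/4 = 559/4.

139.75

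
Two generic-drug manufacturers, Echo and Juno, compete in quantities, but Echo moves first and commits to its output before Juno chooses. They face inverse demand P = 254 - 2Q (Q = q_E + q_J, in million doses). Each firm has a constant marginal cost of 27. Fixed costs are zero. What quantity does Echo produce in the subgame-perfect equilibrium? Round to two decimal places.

The follower Juno best-responds to any q_E: π_J = (254 - 2Q)q_J - 27q_J.
∂π_J/∂q_J = 227 - 2q_E - 4q_J = 0 gives the reaction function q_J = (227 - 2q_E)/4.
The leader anticipates this reaction. Substituting into P = 254 - 2Q gives P = 281/2 - q_E, so π_E = (281/2 - q_E)q_E - 27q_E.
Maximising: ∂π_E/∂q_E = 227/2 - 2q_E = 0, giving q_E = 227/4.
Then q_J = (227 - 2·(227/4))/4 = 227/8.

56.75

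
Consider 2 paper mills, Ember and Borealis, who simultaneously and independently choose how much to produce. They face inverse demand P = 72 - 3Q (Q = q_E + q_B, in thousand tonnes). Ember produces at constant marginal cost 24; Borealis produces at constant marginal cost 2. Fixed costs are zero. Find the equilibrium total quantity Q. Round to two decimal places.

Ember's profit: π_E = (72 - 3Q)q_E - (24q_E). Setting ∂π_E/∂q_E = 0: 48 - 6q_E - 3(q_B) = 0.
Borealis's profit: π_B = (72 - 3Q)q_B - (2q_B). Setting ∂π_B/∂q_B = 0: 70 - 6q_B - 3(q_E) = 0.
Rearranging gives the reaction functions q_E = (48 - 3q_B)/6 and q_B = (70 - 3q_E)/6.
Solving the pair: q_E = 26/9, q_B = 92/9.
Total output Q = 26/9 + 92/9 = 118/9.

13.11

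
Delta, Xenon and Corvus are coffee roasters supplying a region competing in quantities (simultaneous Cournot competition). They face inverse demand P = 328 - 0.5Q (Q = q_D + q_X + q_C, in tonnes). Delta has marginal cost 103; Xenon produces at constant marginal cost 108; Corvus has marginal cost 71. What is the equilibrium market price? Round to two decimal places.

Delta's profit: π_D = (328 - 0.5Q)q_D - (103q_D). Setting ∂π_D/∂q_D = 0: 225 - q_D - (1/2)(q_X + q_C) = 0.
Xenon's profit: π_X = (328 - 0.5Q)q_X - (108q_X). Setting ∂π_X/∂q_X = 0: 220 - q_X - (1/2)(q_D + q_C) = 0.
Corvus's profit: π_C = (328 - 0.5Q)q_C - (71q_C). Setting ∂π_C/∂q_C = 0: 257 - q_C - (1/2)(q_D + q_X) = 0.
Adding the 3 conditions: 702 − Q − Q = 0, i.e. Q = 351.
Back-substituting: q_D = (225 − 351/2)/(1/2) = 99, q_X = (220 − 351/2)/(1/2) = 89, q_C = (257 − 351/2)/(1/2) = 163.
Total output Q = 351, so price P = 328 - (1/2)·351 = 305/2.

152.50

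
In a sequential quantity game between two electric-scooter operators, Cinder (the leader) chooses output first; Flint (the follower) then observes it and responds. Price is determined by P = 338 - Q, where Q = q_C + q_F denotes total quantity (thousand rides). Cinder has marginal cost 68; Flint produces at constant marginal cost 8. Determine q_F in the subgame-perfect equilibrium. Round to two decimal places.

Solve by backward induction. Given q_C, the follower Flint maximises π_F = (338 - q_C - q_F)q_F - 8q_F.
Follower FOC: 330 - q_C - 2q_F = 0, so q_F(q_C) = (330 - q_C)/2.
The leader anticipates this reaction. Substituting into P = 338 - Q gives P = 173 - (1/2)q_C, so π_C = (173 - (1/2)q_C)q_C - 68q_C.
Maximising: ∂π_C/∂q_C = 105 - q_C = 0, giving q_C = 105.
Then q_F = (330 - 105)/2 = 225/2.

112.50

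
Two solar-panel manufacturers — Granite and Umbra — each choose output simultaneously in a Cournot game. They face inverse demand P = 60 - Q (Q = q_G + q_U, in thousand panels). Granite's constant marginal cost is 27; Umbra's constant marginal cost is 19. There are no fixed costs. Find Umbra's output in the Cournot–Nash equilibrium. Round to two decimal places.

16.33

Granite's profit: π_G = (60 - Q)q_G - (27q_G). Setting ∂π_G/∂q_G = 0: 33 - 2q_G - (q_U) = 0.
Umbra's first-order condition: 41 - 2q_U - (q_G) = 0.
Rearranging gives the reaction functions q_G = (33 - q_U)/2 and q_U = (41 - q_G)/2.
Solving the pair: q_G = 25/3, q_U = 49/3.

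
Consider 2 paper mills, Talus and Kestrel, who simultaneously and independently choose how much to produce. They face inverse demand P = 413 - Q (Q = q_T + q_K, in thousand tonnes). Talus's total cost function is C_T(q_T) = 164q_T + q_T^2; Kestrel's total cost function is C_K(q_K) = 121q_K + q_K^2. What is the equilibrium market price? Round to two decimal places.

Talus's profit: π_T = (413 - Q)q_T - (164q_T + q_T²). Setting ∂π_T/∂q_T = 0: 249 - 4q_T - (q_K) = 0.
Kestrel's first-order condition: 292 - 4q_K - (q_T) = 0.
Best responses: q_T = (249 - q_K)/4, q_K = (292 - q_T)/4.
Substituting one into the other gives q_T = 704/15 and q_K = 919/15.
Total output Q = 541/5, so price P = 413 - 541/5 = 1524/5.

304.80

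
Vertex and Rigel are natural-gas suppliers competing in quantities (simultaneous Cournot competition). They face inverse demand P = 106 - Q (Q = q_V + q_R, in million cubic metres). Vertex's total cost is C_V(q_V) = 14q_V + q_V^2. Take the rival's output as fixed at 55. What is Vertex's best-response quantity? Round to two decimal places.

With the rival's output fixed at 55, Vertex's profit is π_V = (106 - 55 - q_V)q_V - (14q_V + q_V²) = (51 - q_V)q_V - (14q_V + q_V²).
∂π_V/∂q_V = 37 - 4q_V = 0, so q_V = 37/4.

9.25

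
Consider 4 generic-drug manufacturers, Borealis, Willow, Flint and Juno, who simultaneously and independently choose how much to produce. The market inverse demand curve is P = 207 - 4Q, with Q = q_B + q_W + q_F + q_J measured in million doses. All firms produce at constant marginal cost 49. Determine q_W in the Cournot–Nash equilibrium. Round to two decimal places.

A representative firm's profit is π_i = q_i(207 - 4Q) - 49q_i.
First-order condition (treating rivals' output as given): 158 - 8q_i - 4·Σ_{j≠i} q_j = 0.
By symmetry each firm produces the same amount; substituting Σ_{j≠i} q_j = 3q_i yields q_i = 158/20 = 79/10.

7.90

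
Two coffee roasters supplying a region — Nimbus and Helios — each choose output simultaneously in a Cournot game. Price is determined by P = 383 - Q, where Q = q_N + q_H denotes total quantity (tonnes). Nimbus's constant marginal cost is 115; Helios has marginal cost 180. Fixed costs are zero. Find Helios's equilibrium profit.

2116

Nimbus's profit: π_N = (383 - Q)q_N - (115q_N). Setting ∂π_N/∂q_N = 0: 268 - 2q_N - (q_H) = 0.
Helios's first-order condition: 203 - 2q_H - (q_N) = 0.
Best responses: q_N = (268 - q_H)/2, q_H = (203 - q_N)/2.
Solving the pair: q_N = 111, q_H = 46.
Price P = 383 - 157 = 226.
Helios's profit: (226 - 180)·46 = 2116.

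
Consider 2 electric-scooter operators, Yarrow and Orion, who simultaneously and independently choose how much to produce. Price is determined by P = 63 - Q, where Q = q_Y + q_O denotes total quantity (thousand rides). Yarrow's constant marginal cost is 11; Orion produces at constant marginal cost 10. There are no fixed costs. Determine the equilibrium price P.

Yarrow's profit: π_Y = (63 - Q)q_Y - (11q_Y). Setting ∂π_Y/∂q_Y = 0: 52 - 2q_Y - (q_O) = 0.
Orion's profit: π_O = (63 - Q)q_O - (10q_O). Setting ∂π_O/∂q_O = 0: 53 - 2q_O - (q_Y) = 0.
Rearranging gives the reaction functions q_Y = (52 - q_O)/2 and q_O = (53 - q_Y)/2.
Substituting one into the other gives q_Y = 17 and q_O = 18.
Total output Q = 35, so price P = 63 - 35 = 28.

28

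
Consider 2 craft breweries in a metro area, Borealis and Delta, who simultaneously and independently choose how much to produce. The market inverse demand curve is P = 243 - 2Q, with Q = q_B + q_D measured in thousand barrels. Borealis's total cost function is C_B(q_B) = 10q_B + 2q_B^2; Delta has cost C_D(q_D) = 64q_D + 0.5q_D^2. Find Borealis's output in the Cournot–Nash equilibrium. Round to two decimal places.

Borealis's profit: π_B = (243 - 2Q)q_B - (10q_B + 2q_B²). Setting ∂π_B/∂q_B = 0: 233 - 8q_B - 2(q_D) = 0.
Delta's profit: π_D = (243 - 2Q)q_D - (64q_D + (1/2)q_D²). Setting ∂π_D/∂q_D = 0: 179 - 5q_D - 2(q_B) = 0.
Rearranging gives the reaction functions q_B = (233 - 2q_D)/8 and q_D = (179 - 2q_B)/5.
Substituting one into the other gives q_B = 269/12 and q_D = 161/6.

22.42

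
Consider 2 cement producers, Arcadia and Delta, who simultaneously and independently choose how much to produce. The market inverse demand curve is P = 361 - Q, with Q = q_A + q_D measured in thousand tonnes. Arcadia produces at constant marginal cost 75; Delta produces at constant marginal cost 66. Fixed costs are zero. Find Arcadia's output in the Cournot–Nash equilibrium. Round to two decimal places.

Arcadia's profit: π_A = (361 - Q)q_A - (75q_A). Setting ∂π_A/∂q_A = 0: 286 - 2q_A - (q_D) = 0.
Delta's first-order condition: 295 - 2q_D - (q_A) = 0.
Best responses: q_A = (286 - q_D)/2, q_D = (295 - q_A)/2.
Substituting one into the other gives q_A = 277/3 and q_D = 304/3.

92.33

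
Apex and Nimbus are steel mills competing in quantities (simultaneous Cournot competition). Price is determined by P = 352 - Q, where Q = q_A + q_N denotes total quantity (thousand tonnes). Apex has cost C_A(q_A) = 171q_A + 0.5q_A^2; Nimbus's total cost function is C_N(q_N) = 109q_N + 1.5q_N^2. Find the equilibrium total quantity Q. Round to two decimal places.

86.43

Apex's profit: π_A = (352 - Q)q_A - (171q_A + (1/2)q_A²). Setting ∂π_A/∂q_A = 0: 181 - 3q_A - (q_N) = 0.
Nimbus's profit: π_N = (352 - Q)q_N - (109q_N + (3/2)q_N²). Setting ∂π_N/∂q_N = 0: 243 - 5q_N - (q_A) = 0.
Best responses: q_A = (181 - q_N)/3, q_N = (243 - q_A)/5.
Solving the pair: q_A = 331/7, q_N = 274/7.
Total output Q = 331/7 + 274/7 = 605/7.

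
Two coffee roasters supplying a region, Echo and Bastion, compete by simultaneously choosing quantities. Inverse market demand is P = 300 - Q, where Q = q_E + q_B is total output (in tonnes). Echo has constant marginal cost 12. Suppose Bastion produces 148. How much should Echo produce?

70

With the rival's output fixed at 148, Echo's profit is π_E = (300 - 148 - q_E)q_E - (12q_E) = (152 - q_E)q_E - (12q_E).
∂π_E/∂q_E = 140 - 2q_E = 0, so q_E = 70.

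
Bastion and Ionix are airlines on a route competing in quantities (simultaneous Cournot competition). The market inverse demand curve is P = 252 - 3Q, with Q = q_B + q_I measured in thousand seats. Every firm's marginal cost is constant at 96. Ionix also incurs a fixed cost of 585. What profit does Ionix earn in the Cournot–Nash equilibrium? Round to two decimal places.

A representative firm's profit is π_i = q_i(252 - 3Q) - 96q_i.
First-order condition (treating rivals' output as given): 156 - 6q_i - 3q_j = 0.
With identical firms every q_j equals q_i, so q_j = q_i and 156 = 9q_i, giving q_i = 52/3.
Price P = 252 - 3·(104/3) = 148.
Ionix's profit: (148 - 96)·(52/3) - 585 = 949/3.

316.33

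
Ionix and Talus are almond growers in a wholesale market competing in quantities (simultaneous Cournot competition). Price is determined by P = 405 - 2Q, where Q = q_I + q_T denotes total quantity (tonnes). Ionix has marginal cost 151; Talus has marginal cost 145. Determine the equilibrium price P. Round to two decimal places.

233.67

Ionix's profit: π_I = (405 - 2Q)q_I - (151q_I). Setting ∂π_I/∂q_I = 0: 254 - 4q_I - 2(q_T) = 0.
Talus's first-order condition: 260 - 4q_T - 2(q_I) = 0.
Rearranging gives the reaction functions q_I = (254 - 2q_T)/4 and q_T = (260 - 2q_I)/4.
Solving the pair: q_I = 124/3, q_T = 133/3.
Total output Q = 257/3, so price P = 405 - 2·(257/3) = 701/3.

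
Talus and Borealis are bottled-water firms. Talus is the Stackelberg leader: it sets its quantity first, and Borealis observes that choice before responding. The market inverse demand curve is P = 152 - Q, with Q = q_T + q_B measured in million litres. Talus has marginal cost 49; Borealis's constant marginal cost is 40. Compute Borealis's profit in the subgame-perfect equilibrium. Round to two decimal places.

1056.25

The follower Borealis best-responds to any q_T: π_B = (152 - Q)q_B - 40q_B.
Setting the follower's marginal profit to zero, 112 - q_T - 2q_B = 0, i.e. q_B = (112 - q_T)/2.
The leader anticipates this reaction. Substituting into P = 152 - Q gives P = 96 - (1/2)q_T, so π_T = (96 - (1/2)q_T)q_T - 49q_T.
Leader FOC: 47 - q_T = 0, so q_T = 47.
Then q_B = (112 - 47)/2 = 65/2.
Price P = 152 - 159/2 = 145/2.
Borealis's profit: (145/2 - 40)·(65/2) = 1056.2500.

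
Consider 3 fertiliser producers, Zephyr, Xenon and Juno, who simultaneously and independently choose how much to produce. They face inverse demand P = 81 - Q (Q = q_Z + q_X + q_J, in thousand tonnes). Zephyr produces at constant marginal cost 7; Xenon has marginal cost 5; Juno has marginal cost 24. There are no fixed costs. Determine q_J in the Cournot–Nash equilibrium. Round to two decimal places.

5.25

Zephyr's profit: π_Z = (81 - Q)q_Z - (7q_Z). Setting ∂π_Z/∂q_Z = 0: 74 - 2q_Z - (q_X + q_J) = 0.
Xenon's profit: π_X = (81 - Q)q_X - (5q_X). Setting ∂π_X/∂q_X = 0: 76 - 2q_X - (q_Z + q_J) = 0.
Juno's first-order condition: 57 - 2q_J - (q_Z + q_X) = 0.
Adding the 3 first-order conditions: 207 − 4Q = 0, so Q = 207/4.
Back-substituting: q_Z = (74 − 207/4) = 89/4, q_X = (76 − 207/4) = 97/4, q_J = (57 − 207/4) = 21/4.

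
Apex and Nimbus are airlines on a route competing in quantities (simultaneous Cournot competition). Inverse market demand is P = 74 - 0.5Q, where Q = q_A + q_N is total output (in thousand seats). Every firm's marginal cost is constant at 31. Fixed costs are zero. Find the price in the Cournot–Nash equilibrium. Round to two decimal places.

45.33

A representative firm's profit is π_i = q_i(74 - 0.5Q) - 31q_i.
Setting ∂π_i/∂q_i = 0 with rivals' quantities fixed: 43 - q_i - (1/2)q_j = 0.
With identical firms every q_j equals q_i, so q_j = q_i and 43 = (3/2)q_i, giving q_i = 86/3.
Total output Q = 172/3, so price P = 74 - (1/2)·(172/3) = 136/3.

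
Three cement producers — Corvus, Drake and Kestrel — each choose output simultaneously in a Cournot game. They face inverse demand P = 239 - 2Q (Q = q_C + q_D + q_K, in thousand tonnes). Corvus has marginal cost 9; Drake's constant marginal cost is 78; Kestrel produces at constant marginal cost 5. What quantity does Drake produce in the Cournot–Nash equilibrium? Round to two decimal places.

2.38

Corvus's profit: π_C = (239 - 2Q)q_C - (9q_C). Setting ∂π_C/∂q_C = 0: 230 - 4q_C - 2(q_D + q_K) = 0.
Drake's first-order condition: 161 - 4q_D - 2(q_C + q_K) = 0.
Kestrel's profit: π_K = (239 - 2Q)q_K - (5q_K). Setting ∂π_K/∂q_K = 0: 234 - 4q_K - 2(q_C + q_D) = 0.
Adding the 3 first-order conditions: 625 − 8Q = 0, so Q = 625/8.
Back-substituting: q_C = (230 − 625/4)/2 = 295/8, q_D = (161 − 625/4)/2 = 19/8, q_K = (234 − 625/4)/2 = 311/8.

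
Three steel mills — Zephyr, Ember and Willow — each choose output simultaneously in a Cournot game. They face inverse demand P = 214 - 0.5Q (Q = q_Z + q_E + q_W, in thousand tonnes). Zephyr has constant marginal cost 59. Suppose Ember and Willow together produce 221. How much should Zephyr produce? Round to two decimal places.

With rivals' combined output fixed at 221, Zephyr's profit is π_Z = (214 - (1/2)·221 - (1/2)q_Z)q_Z - (59q_Z) = (207/2 - (1/2)q_Z)q_Z - (59q_Z).
∂π_Z/∂q_Z = 89/2 - q_Z = 0, so q_Z = 89/2.

44.50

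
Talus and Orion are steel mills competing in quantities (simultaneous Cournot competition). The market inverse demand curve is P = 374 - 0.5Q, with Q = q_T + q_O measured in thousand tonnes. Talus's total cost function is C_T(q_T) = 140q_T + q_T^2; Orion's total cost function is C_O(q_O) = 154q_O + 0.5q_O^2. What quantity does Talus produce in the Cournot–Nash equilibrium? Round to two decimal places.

62.26

Talus's profit: π_T = (374 - 0.5Q)q_T - (140q_T + q_T²). Setting ∂π_T/∂q_T = 0: 234 - 3q_T - (1/2)(q_O) = 0.
Orion's first-order condition: 220 - 2q_O - (1/2)(q_T) = 0.
Best responses: q_T = (234 - (1/2)q_O)/3, q_O = (220 - (1/2)q_T)/2.
Substituting one into the other gives q_T = 1432/23 and q_O = 94.4348.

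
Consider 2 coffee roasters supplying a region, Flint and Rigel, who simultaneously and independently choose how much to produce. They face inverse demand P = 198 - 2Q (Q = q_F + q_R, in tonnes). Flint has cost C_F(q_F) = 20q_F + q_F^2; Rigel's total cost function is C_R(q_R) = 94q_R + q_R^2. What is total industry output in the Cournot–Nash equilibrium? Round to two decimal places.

35.25

Flint's profit: π_F = (198 - 2Q)q_F - (20q_F + q_F²). Setting ∂π_F/∂q_F = 0: 178 - 6q_F - 2(q_R) = 0.
Rigel's first-order condition: 104 - 6q_R - 2(q_F) = 0.
Rearranging gives the reaction functions q_F = (178 - 2q_R)/6 and q_R = (104 - 2q_F)/6.
Solving the pair: q_F = 215/8, q_R = 67/8.
Total output Q = 215/8 + 67/8 = 141/4.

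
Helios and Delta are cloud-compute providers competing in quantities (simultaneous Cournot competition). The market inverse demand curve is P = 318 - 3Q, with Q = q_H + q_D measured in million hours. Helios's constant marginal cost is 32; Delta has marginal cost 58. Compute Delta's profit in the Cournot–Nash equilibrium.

2028

Helios's profit: π_H = (318 - 3Q)q_H - (32q_H). Setting ∂π_H/∂q_H = 0: 286 - 6q_H - 3(q_D) = 0.
Delta's profit: π_D = (318 - 3Q)q_D - (58q_D). Setting ∂π_D/∂q_D = 0: 260 - 6q_D - 3(q_H) = 0.
So q_H = (286 - 3q_D)/6 and q_D = (260 - 3q_H)/6.
Substituting one into the other gives q_H = 104/3 and q_D = 26.
Price P = 318 - 3·(182/3) = 136.
Delta's profit: (136 - 58)·26 = 2028.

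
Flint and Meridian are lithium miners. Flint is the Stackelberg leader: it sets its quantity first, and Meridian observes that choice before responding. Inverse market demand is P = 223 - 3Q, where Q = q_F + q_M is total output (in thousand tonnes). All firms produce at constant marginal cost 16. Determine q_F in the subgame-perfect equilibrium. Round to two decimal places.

34.50

Solve by backward induction. Given q_F, the follower Meridian maximises π_M = (223 - 3q_F - 3q_M)q_M - 16q_M.
Setting the follower's marginal profit to zero, 207 - 3q_F - 6q_M = 0, i.e. q_M = (207 - 3q_F)/6.
The leader anticipates this reaction. Substituting into P = 223 - 3Q gives P = 239/2 - (3/2)q_F, so π_F = (239/2 - (3/2)q_F)q_F - 16q_F.
Leader FOC: 207/2 - 3q_F = 0, so q_F = 69/2.
Then q_M = (207 - 3·(69/2))/6 = 69/4.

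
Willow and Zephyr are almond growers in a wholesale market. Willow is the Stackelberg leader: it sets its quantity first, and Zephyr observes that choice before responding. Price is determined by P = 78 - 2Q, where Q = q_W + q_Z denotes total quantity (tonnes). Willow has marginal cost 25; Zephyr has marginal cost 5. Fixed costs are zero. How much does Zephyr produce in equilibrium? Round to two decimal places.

14.13

Solve by backward induction. Given q_W, the follower Zephyr maximises π_Z = (78 - 2q_W - 2q_Z)q_Z - 5q_Z.
Follower FOC: 73 - 2q_W - 4q_Z = 0, so q_Z(q_W) = (73 - 2q_W)/4.
Willow substitutes q_Z(q_W) into its own profit: π_W = q_W(78 - 2q_W - (73 - 2q_W)/2) - 25q_W = (83/2 - q_W)q_W - 25q_W.
The leader's first-order condition 33/2 - 2q_W = 0 yields q_W = 33/4.
Then q_Z = (73 - 2·(33/4))/4 = 113/8.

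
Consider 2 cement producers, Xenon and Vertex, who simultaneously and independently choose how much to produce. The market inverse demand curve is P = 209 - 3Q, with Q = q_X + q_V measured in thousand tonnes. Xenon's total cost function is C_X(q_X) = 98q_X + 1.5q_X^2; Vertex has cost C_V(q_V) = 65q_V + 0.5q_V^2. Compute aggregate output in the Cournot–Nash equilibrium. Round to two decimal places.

Xenon's profit: π_X = (209 - 3Q)q_X - (98q_X + (3/2)q_X²). Setting ∂π_X/∂q_X = 0: 111 - 9q_X - 3(q_V) = 0.
Vertex's profit: π_V = (209 - 3Q)q_V - (65q_V + (1/2)q_V²). Setting ∂π_V/∂q_V = 0: 144 - 7q_V - 3(q_X) = 0.
Best responses: q_X = (111 - 3q_V)/9, q_V = (144 - 3q_X)/7.
Substituting one into the other gives q_X = 115/18 and q_V = 107/6.
Total output Q = 115/18 + 107/6 = 218/9.

24.22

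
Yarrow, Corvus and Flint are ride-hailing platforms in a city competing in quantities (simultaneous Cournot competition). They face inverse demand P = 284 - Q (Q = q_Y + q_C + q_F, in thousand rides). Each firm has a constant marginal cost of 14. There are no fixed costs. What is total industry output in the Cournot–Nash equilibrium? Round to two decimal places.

A representative firm's profit is π_i = q_i(284 - Q) - 14q_i.
First-order condition (treating rivals' output as given): 270 - 2q_i - Σ_{j≠i} q_j = 0.
With identical firms every q_j equals q_i, so Σ_{j≠i} q_j = 2q_i and 270 = 4q_i, giving q_i = 135/2.
Total output Q = 135/2 + 135/2 + 135/2 = 405/2.

202.50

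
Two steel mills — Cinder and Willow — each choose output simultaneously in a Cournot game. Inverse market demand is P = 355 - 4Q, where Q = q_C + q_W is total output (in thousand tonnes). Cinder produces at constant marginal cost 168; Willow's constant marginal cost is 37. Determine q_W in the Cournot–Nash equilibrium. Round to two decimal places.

37.42

Cinder's profit: π_C = (355 - 4Q)q_C - (168q_C). Setting ∂π_C/∂q_C = 0: 187 - 8q_C - 4(q_W) = 0.
Willow's first-order condition: 318 - 8q_W - 4(q_C) = 0.
So q_C = (187 - 4q_W)/8 and q_W = (318 - 4q_C)/8.
Solving the pair: q_C = 14/3, q_W = 449/12.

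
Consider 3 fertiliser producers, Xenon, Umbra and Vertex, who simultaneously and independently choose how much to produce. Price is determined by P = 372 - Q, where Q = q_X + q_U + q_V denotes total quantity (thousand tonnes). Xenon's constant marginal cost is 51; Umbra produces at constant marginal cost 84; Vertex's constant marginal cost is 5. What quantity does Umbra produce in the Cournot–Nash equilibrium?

44

Xenon's profit: π_X = (372 - Q)q_X - (51q_X). Setting ∂π_X/∂q_X = 0: 321 - 2q_X - (q_U + q_V) = 0.
Umbra's profit: π_U = (372 - Q)q_U - (84q_U). Setting ∂π_U/∂q_U = 0: 288 - 2q_U - (q_X + q_V) = 0.
Vertex's first-order condition: 367 - 2q_V - (q_X + q_U) = 0.
Summing all 3 equations gives 976 − 4Q = 0, hence Q = 244.
Back-substituting: q_X = (321 − 244) = 77, q_U = (288 − 244) = 44, q_V = (367 − 244) = 123.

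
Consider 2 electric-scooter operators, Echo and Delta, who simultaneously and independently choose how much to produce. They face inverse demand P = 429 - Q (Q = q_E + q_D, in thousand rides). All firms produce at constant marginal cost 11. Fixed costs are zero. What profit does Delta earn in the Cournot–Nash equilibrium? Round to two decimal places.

19413.78

A representative firm's profit is π_i = q_i(429 - Q) - 11q_i.
First-order condition (treating rivals' output as given): 418 - 2q_i - q_j = 0.
By symmetry each firm produces the same amount; substituting q_j = q_i yields q_i = 418/3.
Price P = 429 - 836/3 = 451/3.
Delta's profit: (451/3 - 11)·(418/3) = 19413.7778.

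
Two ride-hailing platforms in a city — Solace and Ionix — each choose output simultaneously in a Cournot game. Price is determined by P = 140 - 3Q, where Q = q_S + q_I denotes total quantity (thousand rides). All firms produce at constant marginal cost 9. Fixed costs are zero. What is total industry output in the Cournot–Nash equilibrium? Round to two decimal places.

Each firm earns π_i = (140 - 3Q)q_i - 9q_i.
Setting ∂π_i/∂q_i = 0 with rivals' quantities fixed: 131 - 6q_i - 3q_j = 0.
With identical firms every q_j equals q_i, so q_j = q_i and 131 = 9q_i, giving q_i = 131/9.
Total output Q = 131/9 + 131/9 = 262/9.

29.11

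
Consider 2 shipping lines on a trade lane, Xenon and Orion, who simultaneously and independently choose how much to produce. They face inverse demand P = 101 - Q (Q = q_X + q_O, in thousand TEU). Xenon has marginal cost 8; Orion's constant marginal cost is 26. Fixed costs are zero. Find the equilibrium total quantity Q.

Xenon's profit: π_X = (101 - Q)q_X - (8q_X). Setting ∂π_X/∂q_X = 0: 93 - 2q_X - (q_O) = 0.
Orion's profit: π_O = (101 - Q)q_O - (26q_O). Setting ∂π_O/∂q_O = 0: 75 - 2q_O - (q_X) = 0.
Rearranging gives the reaction functions q_X = (93 - q_O)/2 and q_O = (75 - q_X)/2.
Substituting one into the other gives q_X = 37 and q_O = 19.
Total output Q = 37 + 19 = 56.

56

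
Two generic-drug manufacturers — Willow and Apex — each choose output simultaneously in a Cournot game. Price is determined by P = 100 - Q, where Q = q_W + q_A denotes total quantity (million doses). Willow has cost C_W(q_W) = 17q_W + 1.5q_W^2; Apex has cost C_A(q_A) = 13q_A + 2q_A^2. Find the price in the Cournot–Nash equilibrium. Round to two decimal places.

73.69

Willow's profit: π_W = (100 - Q)q_W - (17q_W + (3/2)q_W²). Setting ∂π_W/∂q_W = 0: 83 - 5q_W - (q_A) = 0.
Apex's profit: π_A = (100 - Q)q_A - (13q_A + 2q_A²). Setting ∂π_A/∂q_A = 0: 87 - 6q_A - (q_W) = 0.
Rearranging gives the reaction functions q_W = (83 - q_A)/5 and q_A = (87 - q_W)/6.
Substituting one into the other gives q_W = 411/29 and q_A = 352/29.
Total output Q = 763/29, so price P = 100 - 763/29 = 73.6897.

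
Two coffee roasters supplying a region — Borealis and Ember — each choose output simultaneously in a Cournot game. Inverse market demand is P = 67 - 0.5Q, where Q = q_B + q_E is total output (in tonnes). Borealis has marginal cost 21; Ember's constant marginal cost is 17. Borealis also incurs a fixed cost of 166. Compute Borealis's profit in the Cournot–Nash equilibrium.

Borealis's profit: π_B = (67 - 0.5Q)q_B - (21q_B). Setting ∂π_B/∂q_B = 0: 46 - q_B - (1/2)(q_E) = 0.
Ember's first-order condition: 50 - q_E - (1/2)(q_B) = 0.
Rearranging gives the reaction functions q_B = (46 - (1/2)q_E) and q_E = (50 - (1/2)q_B).
Substituting one into the other gives q_B = 28 and q_E = 36.
Price P = 67 - (1/2)·64 = 35.
Borealis's profit: (35 - 21)·28 - 166 = 226.

226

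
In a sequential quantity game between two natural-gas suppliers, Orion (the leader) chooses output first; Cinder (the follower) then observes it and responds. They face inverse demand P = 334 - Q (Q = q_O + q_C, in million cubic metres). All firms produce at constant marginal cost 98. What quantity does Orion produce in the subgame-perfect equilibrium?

The follower Cinder best-responds to any q_O: π_C = (334 - Q)q_C - 98q_C.
∂π_C/∂q_C = 236 - q_O - 2q_C = 0 gives the reaction function q_C = (236 - q_O)/2.
Orion substitutes q_C(q_O) into its own profit: π_O = q_O(334 - q_O - (236 - q_O)/2) - 98q_O = (216 - (1/2)q_O)q_O - 98q_O.
Maximising: ∂π_O/∂q_O = 118 - q_O = 0, giving q_O = 118.
Then q_C = (236 - 118)/2 = 59.

118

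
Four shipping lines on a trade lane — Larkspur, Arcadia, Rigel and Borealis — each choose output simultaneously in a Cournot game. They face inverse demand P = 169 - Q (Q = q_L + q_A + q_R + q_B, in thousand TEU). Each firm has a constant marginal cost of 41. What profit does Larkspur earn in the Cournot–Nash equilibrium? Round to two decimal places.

655.36

Each firm earns π_i = (169 - Q)q_i - 41q_i.
Setting ∂π_i/∂q_i = 0 with rivals' quantities fixed: 128 - 2q_i - Σ_{j≠i} q_j = 0.
By symmetry each firm produces the same amount; substituting Σ_{j≠i} q_j = 3q_i yields q_i = 128/5.
Price P = 169 - 512/5 = 333/5.
Larkspur's profit: (333/5 - 41)·(128/5) = 655.3600.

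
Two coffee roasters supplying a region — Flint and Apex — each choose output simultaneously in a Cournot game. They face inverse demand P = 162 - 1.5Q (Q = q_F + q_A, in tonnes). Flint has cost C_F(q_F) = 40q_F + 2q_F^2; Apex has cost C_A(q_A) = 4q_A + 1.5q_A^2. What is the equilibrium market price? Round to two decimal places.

108.49

Flint's profit: π_F = (162 - 1.5Q)q_F - (40q_F + 2q_F²). Setting ∂π_F/∂q_F = 0: 122 - 7q_F - (3/2)(q_A) = 0.
Apex's first-order condition: 158 - 6q_A - (3/2)(q_F) = 0.
Best responses: q_F = (122 - (3/2)q_A)/7, q_A = (158 - (3/2)q_F)/6.
Substituting one into the other gives q_F = 660/53 and q_A = 23.2201.
Total output Q = 35.6730, so price P = 162 - (3/2)·35.6730 = 108.4906.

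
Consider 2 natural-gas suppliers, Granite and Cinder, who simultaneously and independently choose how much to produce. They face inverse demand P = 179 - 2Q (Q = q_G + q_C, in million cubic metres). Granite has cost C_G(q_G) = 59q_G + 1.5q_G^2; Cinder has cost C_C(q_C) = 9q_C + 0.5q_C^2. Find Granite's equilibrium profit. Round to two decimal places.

246.20

Granite's profit: π_G = (179 - 2Q)q_G - (59q_G + (3/2)q_G²). Setting ∂π_G/∂q_G = 0: 120 - 7q_G - 2(q_C) = 0.
Cinder's first-order condition: 170 - 5q_C - 2(q_G) = 0.
So q_G = (120 - 2q_C)/7 and q_C = (170 - 2q_G)/5.
Substituting one into the other gives q_G = 260/31 and q_C = 950/31.
Price P = 179 - 2·(1210/31) = 100.9355.
Granite's profit: 100.9355·(260/31) - 59·(260/31) - (3/2)(260/31)² = 246.2019.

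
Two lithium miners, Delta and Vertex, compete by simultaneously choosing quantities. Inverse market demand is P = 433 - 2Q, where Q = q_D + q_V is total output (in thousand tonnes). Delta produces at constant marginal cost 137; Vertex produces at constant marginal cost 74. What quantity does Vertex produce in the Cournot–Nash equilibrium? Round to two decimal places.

70.33

Delta's profit: π_D = (433 - 2Q)q_D - (137q_D). Setting ∂π_D/∂q_D = 0: 296 - 4q_D - 2(q_V) = 0.
Vertex's first-order condition: 359 - 4q_V - 2(q_D) = 0.
So q_D = (296 - 2q_V)/4 and q_V = (359 - 2q_D)/4.
Substituting one into the other gives q_D = 233/6 and q_V = 211/3.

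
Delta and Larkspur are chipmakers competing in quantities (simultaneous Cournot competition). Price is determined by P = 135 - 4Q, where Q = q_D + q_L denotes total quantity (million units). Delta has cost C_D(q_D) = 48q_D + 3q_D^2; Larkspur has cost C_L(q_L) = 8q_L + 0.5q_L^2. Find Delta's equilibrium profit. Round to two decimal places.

43.75

Delta's profit: π_D = (135 - 4Q)q_D - (48q_D + 3q_D²). Setting ∂π_D/∂q_D = 0: 87 - 14q_D - 4(q_L) = 0.
Larkspur's profit: π_L = (135 - 4Q)q_L - (8q_L + (1/2)q_L²). Setting ∂π_L/∂q_L = 0: 127 - 9q_L - 4(q_D) = 0.
Best responses: q_D = (87 - 4q_L)/14, q_L = (127 - 4q_D)/9.
Solving the pair: q_D = 5/2, q_L = 13.
Price P = 135 - 4·(31/2) = 73.
Delta's profit: 73·(5/2) - 48·(5/2) - 3(5/2)² = 175/4.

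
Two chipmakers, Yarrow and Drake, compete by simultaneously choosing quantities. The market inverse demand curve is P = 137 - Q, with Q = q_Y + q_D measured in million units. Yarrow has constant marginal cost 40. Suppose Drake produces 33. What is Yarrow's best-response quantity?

With the rival's output fixed at 33, Yarrow's profit is π_Y = (137 - 33 - q_Y)q_Y - (40q_Y) = (104 - q_Y)q_Y - (40q_Y).
∂π_Y/∂q_Y = 64 - 2q_Y = 0, so q_Y = 32.

32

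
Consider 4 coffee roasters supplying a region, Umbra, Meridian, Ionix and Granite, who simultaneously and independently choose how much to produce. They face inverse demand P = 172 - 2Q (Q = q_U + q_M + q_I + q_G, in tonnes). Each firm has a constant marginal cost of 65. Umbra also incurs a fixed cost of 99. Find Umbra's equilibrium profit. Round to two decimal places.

Each firm earns π_i = (172 - 2Q)q_i - 65q_i.
Setting ∂π_i/∂q_i = 0 with rivals' quantities fixed: 107 - 4q_i - 2·Σ_{j≠i} q_j = 0.
By symmetry each firm produces the same amount; substituting Σ_{j≠i} q_j = 3q_i yields q_i = 107/10.
Price P = 172 - 2·(214/5) = 432/5.
Umbra's profit: (432/5 - 65)·(107/10) - 99 = 129.9800.

129.98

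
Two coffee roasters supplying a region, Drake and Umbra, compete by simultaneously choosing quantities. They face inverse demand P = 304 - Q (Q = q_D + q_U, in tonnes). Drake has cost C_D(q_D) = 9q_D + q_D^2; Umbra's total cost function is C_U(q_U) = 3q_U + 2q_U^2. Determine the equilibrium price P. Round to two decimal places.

200.61

Drake's profit: π_D = (304 - Q)q_D - (9q_D + q_D²). Setting ∂π_D/∂q_D = 0: 295 - 4q_D - (q_U) = 0.
Umbra's first-order condition: 301 - 6q_U - (q_D) = 0.
So q_D = (295 - q_U)/4 and q_U = (301 - q_D)/6.
Solving the pair: q_D = 1469/23, q_U = 909/23.
Total output Q = 103.3913, so price P = 304 - 103.3913 = 200.6087.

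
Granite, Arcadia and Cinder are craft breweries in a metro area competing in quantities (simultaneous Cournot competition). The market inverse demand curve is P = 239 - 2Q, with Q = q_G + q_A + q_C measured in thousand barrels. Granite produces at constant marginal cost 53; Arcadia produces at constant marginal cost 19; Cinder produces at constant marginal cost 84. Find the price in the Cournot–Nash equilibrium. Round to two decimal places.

Granite's profit: π_G = (239 - 2Q)q_G - (53q_G). Setting ∂π_G/∂q_G = 0: 186 - 4q_G - 2(q_A + q_C) = 0.
Arcadia's first-order condition: 220 - 4q_A - 2(q_G + q_C) = 0.
Cinder's profit: π_C = (239 - 2Q)q_C - (84q_C). Setting ∂π_C/∂q_C = 0: 155 - 4q_C - 2(q_G + q_A) = 0.
Adding the 3 conditions: 561 − 4Q − 4Q = 0, i.e. Q = 561/8.
Back-substituting: q_G = (186 − 561/4)/2 = 183/8, q_A = (220 − 561/4)/2 = 319/8, q_C = (155 − 561/4)/2 = 59/8.
Total output Q = 561/8, so price P = 239 - 2·(561/8) = 395/4.

98.75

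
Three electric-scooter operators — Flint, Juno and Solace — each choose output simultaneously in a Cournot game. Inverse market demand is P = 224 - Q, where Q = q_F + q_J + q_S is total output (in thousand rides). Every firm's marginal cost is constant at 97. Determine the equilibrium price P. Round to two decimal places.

A representative firm's profit is π_i = q_i(224 - Q) - 97q_i.
First-order condition (treating rivals' output as given): 127 - 2q_i - Σ_{j≠i} q_j = 0.
By symmetry each firm produces the same amount; substituting Σ_{j≠i} q_j = 2q_i yields q_i = 127/4.
Total output Q = 381/4, so price P = 224 - 381/4 = 515/4.

128.75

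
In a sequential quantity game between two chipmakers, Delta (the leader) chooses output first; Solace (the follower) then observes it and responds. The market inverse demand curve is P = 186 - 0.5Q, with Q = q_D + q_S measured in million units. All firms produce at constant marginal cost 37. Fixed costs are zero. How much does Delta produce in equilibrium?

149

Solve by backward induction. Given q_D, the follower Solace maximises π_S = (186 - (1/2)q_D - (1/2)q_S)q_S - 37q_S.
Follower FOC: 149 - (1/2)q_D - q_S = 0, so q_S(q_D) = (149 - (1/2)q_D).
Delta substitutes q_S(q_D) into its own profit: π_D = q_D(186 - (1/2)q_D - (149 - (1/2)q_D)/2) - 37q_D = (223/2 - (1/4)q_D)q_D - 37q_D.
The leader's first-order condition 149/2 - (1/2)q_D = 0 yields q_D = 149.
Then q_S = (149 - (1/2)·149) = 149/2.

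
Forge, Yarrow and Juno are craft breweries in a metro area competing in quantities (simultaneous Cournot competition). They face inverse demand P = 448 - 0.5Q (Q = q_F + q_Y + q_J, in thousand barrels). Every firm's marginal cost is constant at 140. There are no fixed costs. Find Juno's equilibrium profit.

11858

A representative firm's profit is π_i = q_i(448 - 0.5Q) - 140q_i.
First-order condition (treating rivals' output as given): 308 - q_i - (1/2)·Σ_{j≠i} q_j = 0.
By symmetry each firm produces the same amount; substituting Σ_{j≠i} q_j = 2q_i yields q_i = 308/2 = 154.
Price P = 448 - (1/2)·462 = 217.
Juno's profit: (217 - 140)·154 = 11858.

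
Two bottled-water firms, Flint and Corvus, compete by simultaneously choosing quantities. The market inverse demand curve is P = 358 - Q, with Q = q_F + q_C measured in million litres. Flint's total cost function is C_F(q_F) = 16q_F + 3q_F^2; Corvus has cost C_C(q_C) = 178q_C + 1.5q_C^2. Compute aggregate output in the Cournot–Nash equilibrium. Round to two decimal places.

Flint's profit: π_F = (358 - Q)q_F - (16q_F + 3q_F²). Setting ∂π_F/∂q_F = 0: 342 - 8q_F - (q_C) = 0.
Corvus's profit: π_C = (358 - Q)q_C - (178q_C + (3/2)q_C²). Setting ∂π_C/∂q_C = 0: 180 - 5q_C - (q_F) = 0.
So q_F = (342 - q_C)/8 and q_C = (180 - q_F)/5.
Solving the pair: q_F = 510/13, q_C = 366/13.
Total output Q = 510/13 + 366/13 = 876/13.

67.38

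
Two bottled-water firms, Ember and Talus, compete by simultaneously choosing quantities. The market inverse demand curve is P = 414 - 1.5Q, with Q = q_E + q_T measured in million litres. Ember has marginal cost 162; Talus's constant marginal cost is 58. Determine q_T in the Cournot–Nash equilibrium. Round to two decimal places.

102.22

Ember's profit: π_E = (414 - 1.5Q)q_E - (162q_E). Setting ∂π_E/∂q_E = 0: 252 - 3q_E - (3/2)(q_T) = 0.
Talus's profit: π_T = (414 - 1.5Q)q_T - (58q_T). Setting ∂π_T/∂q_T = 0: 356 - 3q_T - (3/2)(q_E) = 0.
Rearranging gives the reaction functions q_E = (252 - (3/2)q_T)/3 and q_T = (356 - (3/2)q_E)/3.
Solving the pair: q_E = 296/9, q_T = 920/9.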